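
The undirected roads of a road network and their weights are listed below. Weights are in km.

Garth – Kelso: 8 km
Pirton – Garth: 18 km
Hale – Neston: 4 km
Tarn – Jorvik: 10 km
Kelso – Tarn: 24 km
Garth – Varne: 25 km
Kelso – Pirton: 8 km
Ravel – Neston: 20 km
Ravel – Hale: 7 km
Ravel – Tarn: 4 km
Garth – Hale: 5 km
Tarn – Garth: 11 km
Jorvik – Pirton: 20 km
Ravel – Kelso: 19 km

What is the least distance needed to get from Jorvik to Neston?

25 km

Candidate routes:
Jorvik–Tarn–Garth–Hale–Neston: 10+11+5+4 = 30
Jorvik–Tarn–Ravel–Hale–Neston: 10+4+7+4 = 25
The minimum is 25 km via Jorvik–Tarn–Ravel–Hale–Neston.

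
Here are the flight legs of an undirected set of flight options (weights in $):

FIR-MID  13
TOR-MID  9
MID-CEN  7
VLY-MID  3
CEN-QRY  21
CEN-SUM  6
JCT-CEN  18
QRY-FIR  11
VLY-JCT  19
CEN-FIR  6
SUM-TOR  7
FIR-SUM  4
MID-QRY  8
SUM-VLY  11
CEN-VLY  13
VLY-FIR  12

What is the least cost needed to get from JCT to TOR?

$31

Compare a few routes:
JCT–CEN–MID–TOR: 18+7+9 = 34
JCT–CEN–FIR–SUM–TOR: 18+6+4+7 = 35
JCT–VLY–MID–TOR: 19+3+9 = 31
Cheapest is JCT–VLY–MID–TOR at $31.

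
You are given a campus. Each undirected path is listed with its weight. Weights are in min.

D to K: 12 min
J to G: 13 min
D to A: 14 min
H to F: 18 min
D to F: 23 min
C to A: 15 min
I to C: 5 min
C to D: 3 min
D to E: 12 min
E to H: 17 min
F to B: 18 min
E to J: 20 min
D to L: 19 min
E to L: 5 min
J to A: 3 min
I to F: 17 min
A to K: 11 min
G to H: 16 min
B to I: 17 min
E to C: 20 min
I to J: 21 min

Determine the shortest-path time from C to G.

31 min

Running Dijkstra from C:
C: 0
D: 3  (via C)
I: 5  (via C)
A: 15  (via C)
E: 15  (via D)
K: 15  (via D)
J: 18  (via A)
L: 20  (via E)
B: 22  (via I)
F: 22  (via I)
G: 31  (via J)
Shortest route: C–A–J–G = 31 min.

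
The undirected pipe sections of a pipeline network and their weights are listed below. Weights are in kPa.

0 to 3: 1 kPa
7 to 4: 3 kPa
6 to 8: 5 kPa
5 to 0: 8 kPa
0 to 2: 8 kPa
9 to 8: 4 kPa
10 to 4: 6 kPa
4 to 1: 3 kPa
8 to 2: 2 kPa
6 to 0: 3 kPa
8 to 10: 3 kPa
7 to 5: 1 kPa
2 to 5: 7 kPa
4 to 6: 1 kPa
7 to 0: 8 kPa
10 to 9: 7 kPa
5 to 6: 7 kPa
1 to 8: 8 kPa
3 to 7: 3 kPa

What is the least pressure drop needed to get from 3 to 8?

Compare a few routes:
3 - 0 - 2 - 8: 1+8+2 = 11
3 - 0 - 6 - 8: 1+3+5 = 9
Cheapest is 3 - 0 - 6 - 8 at 9 kPa.

9 kPa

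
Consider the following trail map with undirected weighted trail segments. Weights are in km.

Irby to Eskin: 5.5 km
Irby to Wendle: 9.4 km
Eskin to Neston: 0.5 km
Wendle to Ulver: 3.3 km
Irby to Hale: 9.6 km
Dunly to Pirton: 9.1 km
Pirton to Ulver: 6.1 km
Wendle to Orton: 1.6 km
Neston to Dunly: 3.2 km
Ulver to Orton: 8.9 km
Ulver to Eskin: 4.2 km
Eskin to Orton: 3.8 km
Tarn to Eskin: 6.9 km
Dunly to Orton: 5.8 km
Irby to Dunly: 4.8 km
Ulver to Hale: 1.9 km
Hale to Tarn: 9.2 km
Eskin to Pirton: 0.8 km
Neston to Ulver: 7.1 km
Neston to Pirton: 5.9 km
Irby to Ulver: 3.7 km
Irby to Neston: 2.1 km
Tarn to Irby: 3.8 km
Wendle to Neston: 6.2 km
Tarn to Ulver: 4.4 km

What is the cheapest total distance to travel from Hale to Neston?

Compare a few routes:
Hale → Ulver → Eskin → Neston: 1.9+4.2+0.5 = 6.6
Hale → Ulver → Irby → Neston: 1.9+3.7+2.1 = 7.7
Hale → Ulver → Neston: 1.9+7.1 = 9
Hale → Ulver → Pirton → Eskin → Neston: 1.9+6.1+0.8+0.5 = 9.3
The minimum is 6.6 km via Hale → Ulver → Eskin → Neston.

6.6 km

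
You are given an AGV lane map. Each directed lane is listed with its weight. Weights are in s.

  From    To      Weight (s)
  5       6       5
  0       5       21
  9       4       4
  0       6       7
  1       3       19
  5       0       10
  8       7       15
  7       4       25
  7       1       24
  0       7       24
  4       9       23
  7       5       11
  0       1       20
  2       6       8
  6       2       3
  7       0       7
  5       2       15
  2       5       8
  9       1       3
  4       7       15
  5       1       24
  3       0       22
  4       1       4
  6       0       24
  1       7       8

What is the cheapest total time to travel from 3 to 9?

Settle nodes by increasing distance from 3:
3: 0
0: 22  (via 3)
6: 29  (via 0)
2: 32  (via 6)
5: 40  (via 2)
1: 42  (via 0)
7: 46  (via 0)
4: 71  (via 7)
9: 94  (via 4)
Shortest route: 3–0–7–4–9 = 94 s.

94 s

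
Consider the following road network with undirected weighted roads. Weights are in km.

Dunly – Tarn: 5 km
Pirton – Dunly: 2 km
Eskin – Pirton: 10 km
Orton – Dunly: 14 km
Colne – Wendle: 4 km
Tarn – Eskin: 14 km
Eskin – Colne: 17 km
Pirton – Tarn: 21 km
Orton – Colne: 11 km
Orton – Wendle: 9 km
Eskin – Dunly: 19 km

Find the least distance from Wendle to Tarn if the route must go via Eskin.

35 km

Best Wendle to Eskin: Wendle → Colne → Eskin costing 21
Shortest Eskin→Tarn: Eskin → Tarn = 14
Total via Eskin: 21 + 14 = 35 km.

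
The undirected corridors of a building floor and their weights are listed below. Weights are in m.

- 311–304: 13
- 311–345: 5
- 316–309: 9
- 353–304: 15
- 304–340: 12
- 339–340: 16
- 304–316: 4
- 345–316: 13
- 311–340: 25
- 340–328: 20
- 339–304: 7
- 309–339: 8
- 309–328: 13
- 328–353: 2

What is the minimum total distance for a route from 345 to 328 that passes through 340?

Shortest 345→340: 345–316–304–340 = 29
Shortest 340→328: 340–328 = 20
Total via 340: 29 + 20 = 49 m.

49 m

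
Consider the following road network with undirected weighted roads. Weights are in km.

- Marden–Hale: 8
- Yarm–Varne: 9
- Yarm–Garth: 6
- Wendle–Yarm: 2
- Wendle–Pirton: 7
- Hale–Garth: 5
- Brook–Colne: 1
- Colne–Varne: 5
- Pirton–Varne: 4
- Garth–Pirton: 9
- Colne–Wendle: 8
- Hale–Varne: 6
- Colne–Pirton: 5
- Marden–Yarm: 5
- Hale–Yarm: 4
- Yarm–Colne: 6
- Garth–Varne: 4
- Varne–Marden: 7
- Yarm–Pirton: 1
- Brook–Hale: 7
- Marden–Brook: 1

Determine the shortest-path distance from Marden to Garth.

Candidate routes:
Marden - Brook - Hale - Garth: 1+7+5 = 13
Marden - Yarm - Garth: 5+6 = 11
Marden - Brook - Colne - Yarm - Garth: 1+1+6+6 = 14
Marden - Hale - Garth: 8+5 = 13
Cheapest is Marden - Yarm - Garth at 11 km.

11 km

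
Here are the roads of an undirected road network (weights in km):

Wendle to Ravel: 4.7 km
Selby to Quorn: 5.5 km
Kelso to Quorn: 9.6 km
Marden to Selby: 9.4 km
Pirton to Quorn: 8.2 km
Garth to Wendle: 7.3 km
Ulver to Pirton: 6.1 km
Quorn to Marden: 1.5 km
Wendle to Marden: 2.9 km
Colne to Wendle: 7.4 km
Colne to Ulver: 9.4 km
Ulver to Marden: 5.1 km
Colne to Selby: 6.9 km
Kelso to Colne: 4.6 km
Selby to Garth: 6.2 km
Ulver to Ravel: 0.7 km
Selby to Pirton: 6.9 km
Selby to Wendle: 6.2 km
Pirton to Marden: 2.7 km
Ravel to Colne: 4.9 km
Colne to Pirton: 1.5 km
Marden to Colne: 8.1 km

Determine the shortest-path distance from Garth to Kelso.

Shortest distances from Garth:
Garth: 0
Selby: 6.2  (via Garth)
Wendle: 7.3  (via Garth)
Marden: 10.2  (via Wendle)
Quorn: 11.7  (via Selby)
Ravel: 12  (via Wendle)
Ulver: 12.7  (via Ravel)
Pirton: 12.9  (via Marden)
Colne: 13.1  (via Selby)
Kelso: 17.7  (via Colne)
Shortest route: Garth → Selby → Colne → Kelso = 17.7 km.

17.7 km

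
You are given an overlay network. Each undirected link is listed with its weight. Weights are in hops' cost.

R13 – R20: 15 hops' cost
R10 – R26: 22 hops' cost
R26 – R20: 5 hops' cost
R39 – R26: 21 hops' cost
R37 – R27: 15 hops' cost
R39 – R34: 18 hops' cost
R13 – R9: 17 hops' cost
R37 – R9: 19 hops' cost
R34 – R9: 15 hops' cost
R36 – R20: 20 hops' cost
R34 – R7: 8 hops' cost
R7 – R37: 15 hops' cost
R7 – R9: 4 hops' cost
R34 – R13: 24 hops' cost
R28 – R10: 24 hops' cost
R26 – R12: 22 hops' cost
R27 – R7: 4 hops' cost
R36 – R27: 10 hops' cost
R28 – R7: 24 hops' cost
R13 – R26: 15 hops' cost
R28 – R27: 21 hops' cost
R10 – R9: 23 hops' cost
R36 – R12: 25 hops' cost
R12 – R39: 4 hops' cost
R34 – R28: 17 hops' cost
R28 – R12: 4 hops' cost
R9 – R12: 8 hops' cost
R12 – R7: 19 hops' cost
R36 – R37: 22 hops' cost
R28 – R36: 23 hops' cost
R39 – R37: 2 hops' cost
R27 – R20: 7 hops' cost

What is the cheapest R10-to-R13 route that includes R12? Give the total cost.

53 hops' cost

Best R10 to R12: R10–R28–R12 costing 28
Shortest R12→R13: R12–R9–R13 = 25
Total via R12: 28 + 25 = 53 hops' cost.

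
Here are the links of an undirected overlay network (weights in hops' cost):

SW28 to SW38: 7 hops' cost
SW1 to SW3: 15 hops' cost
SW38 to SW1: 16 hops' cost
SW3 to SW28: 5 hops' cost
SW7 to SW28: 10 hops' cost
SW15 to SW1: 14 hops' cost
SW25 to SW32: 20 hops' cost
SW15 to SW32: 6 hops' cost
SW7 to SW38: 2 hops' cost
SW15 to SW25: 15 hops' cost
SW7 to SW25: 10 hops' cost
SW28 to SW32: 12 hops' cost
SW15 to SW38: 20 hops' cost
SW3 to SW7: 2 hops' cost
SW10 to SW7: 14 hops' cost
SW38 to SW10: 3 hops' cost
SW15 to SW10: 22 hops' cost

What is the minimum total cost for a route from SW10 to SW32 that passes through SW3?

Shortest SW10→SW3: SW10 → SW38 → SW7 → SW3 = 7
Shortest SW3→SW32: SW3 → SW28 → SW32 = 17
Total via SW3: 7 + 17 = 24 hops' cost.

24 hops' cost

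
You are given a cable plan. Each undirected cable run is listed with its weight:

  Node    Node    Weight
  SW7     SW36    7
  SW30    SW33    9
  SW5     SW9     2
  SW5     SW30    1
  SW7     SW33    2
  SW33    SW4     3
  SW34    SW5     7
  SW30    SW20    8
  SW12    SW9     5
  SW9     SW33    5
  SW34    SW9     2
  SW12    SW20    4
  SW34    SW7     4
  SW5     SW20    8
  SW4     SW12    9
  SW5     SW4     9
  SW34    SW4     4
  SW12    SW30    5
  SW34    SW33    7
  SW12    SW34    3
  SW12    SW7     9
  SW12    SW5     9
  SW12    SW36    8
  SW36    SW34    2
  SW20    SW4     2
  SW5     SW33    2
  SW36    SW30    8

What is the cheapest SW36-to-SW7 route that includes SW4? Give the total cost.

Best SW36 to SW4: SW36–SW34–SW4 costing 6
Best SW4 to SW7: SW4–SW33–SW7 costing 5
Total via SW4: 6 + 5 = 11.

11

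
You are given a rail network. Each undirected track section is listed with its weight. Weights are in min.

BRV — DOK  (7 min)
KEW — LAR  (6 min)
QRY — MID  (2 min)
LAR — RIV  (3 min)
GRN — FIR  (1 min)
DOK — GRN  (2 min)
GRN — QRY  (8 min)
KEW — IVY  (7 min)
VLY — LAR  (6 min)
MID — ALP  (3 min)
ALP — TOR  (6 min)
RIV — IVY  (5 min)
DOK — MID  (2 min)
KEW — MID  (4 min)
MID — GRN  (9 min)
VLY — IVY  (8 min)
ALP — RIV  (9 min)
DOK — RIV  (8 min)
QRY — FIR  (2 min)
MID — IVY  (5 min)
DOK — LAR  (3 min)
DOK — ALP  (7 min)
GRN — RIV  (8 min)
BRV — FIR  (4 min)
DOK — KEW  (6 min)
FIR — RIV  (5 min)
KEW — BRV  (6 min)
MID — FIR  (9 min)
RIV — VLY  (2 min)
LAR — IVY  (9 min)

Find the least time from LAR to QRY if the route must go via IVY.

15 min

Shortest LAR→IVY: LAR–RIV–IVY = 8
Shortest IVY→QRY: IVY–MID–QRY = 7
Total via IVY: 8 + 7 = 15 min.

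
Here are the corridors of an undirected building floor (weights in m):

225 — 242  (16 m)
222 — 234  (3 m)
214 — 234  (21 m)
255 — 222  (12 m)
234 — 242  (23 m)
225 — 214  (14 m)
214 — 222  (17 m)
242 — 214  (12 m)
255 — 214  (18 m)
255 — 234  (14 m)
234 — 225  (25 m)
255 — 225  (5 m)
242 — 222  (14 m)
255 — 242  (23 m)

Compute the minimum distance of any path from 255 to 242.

21 m

Compare a few routes:
255 → 242: 23 = 23
255 → 222 → 242: 12+14 = 26
255 → 225 → 242: 5+16 = 21
Cheapest is 255 → 225 → 242 at 21 m.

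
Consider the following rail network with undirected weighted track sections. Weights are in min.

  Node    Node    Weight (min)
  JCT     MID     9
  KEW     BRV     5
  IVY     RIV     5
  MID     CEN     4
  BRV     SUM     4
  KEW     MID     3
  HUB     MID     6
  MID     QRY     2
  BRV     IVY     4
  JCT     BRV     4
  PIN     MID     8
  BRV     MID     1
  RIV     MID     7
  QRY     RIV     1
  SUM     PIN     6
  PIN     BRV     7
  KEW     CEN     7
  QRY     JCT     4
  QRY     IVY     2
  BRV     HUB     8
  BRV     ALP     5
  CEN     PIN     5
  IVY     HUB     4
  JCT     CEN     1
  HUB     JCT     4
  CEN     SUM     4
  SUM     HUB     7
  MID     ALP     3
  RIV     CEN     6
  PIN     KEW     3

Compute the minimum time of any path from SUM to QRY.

Running Dijkstra from SUM:
SUM: 0
BRV: 4  (via SUM)
CEN: 4  (via SUM)
MID: 5  (via BRV)
JCT: 5  (via CEN)
PIN: 6  (via SUM)
QRY: 7  (via MID)
Shortest route: SUM–BRV–MID–QRY = 7 min.

7 min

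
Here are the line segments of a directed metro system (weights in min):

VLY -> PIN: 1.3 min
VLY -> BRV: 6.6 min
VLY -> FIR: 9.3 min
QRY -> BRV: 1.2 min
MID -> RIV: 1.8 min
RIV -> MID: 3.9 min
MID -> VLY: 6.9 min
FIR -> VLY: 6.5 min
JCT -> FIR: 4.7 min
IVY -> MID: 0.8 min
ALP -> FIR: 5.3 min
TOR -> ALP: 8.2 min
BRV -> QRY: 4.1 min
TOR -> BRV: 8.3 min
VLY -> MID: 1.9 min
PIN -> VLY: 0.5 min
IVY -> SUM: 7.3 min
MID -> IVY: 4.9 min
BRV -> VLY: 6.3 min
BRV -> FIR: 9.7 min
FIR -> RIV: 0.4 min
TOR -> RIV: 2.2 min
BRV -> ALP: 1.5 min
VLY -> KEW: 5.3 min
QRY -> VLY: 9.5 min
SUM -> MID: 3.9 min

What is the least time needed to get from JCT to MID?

Compare a few routes:
JCT → FIR → RIV → MID: 4.7+0.4+3.9 = 9
JCT → FIR → VLY → MID: 4.7+6.5+1.9 = 13.1
Cheapest is JCT → FIR → RIV → MID at 9 min.

9 min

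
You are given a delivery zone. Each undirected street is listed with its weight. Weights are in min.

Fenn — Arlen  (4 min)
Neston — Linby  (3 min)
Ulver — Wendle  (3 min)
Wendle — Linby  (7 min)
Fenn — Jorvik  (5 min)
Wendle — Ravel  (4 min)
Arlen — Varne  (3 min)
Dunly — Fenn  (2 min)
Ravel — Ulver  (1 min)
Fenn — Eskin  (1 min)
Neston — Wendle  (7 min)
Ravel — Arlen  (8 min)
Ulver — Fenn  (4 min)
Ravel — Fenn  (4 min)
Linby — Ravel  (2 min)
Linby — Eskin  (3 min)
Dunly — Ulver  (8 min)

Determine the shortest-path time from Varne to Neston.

Settle nodes by increasing distance from Varne:
Varne: 0
Arlen: 3  (via Varne)
Fenn: 7  (via Arlen)
Eskin: 8  (via Fenn)
Dunly: 9  (via Fenn)
Ulver: 11  (via Fenn)
Linby: 11  (via Eskin)
Ravel: 11  (via Arlen)
Jorvik: 12  (via Fenn)
Neston: 14  (via Linby)
Shortest route: Varne → Arlen → Fenn → Eskin → Linby → Neston = 14 min.

14 min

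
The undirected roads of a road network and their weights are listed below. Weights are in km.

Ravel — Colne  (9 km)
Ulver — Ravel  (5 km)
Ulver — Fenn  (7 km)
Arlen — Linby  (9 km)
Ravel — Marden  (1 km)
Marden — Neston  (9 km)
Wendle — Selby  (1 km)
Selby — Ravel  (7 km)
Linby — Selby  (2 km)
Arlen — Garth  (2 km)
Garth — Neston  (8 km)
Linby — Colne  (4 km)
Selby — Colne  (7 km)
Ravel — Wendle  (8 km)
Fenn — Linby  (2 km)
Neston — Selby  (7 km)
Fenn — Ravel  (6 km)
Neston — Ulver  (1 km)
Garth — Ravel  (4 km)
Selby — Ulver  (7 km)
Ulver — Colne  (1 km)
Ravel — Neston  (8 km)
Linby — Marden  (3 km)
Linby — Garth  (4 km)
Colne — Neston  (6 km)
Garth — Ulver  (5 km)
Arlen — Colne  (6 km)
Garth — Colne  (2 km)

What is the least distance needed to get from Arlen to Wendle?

Compare a few routes:
Arlen - Linby - Selby - Wendle: 9+2+1 = 12
Arlen - Garth - Colne - Linby - Selby - Wendle: 2+2+4+2+1 = 11
Arlen - Garth - Linby - Selby - Wendle: 2+4+2+1 = 9
Arlen - Garth - Colne - Selby - Wendle: 2+2+7+1 = 12
Cheapest is Arlen - Garth - Linby - Selby - Wendle at 9 km.

9 km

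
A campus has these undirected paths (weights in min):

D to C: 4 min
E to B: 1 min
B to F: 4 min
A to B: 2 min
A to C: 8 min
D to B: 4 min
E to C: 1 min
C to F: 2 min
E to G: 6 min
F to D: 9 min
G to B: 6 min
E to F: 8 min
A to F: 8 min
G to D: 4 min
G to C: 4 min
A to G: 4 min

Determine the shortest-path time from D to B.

4 min

Running Dijkstra from D:
D: 0
B: 4  (via D)
Shortest route: D–B = 4 min.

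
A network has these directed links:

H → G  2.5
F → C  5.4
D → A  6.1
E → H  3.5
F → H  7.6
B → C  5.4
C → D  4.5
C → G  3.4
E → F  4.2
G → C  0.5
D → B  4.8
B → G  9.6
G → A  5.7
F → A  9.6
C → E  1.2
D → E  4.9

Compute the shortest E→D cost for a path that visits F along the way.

Shortest E→F: E–F = 4.2
Shortest F→D: F–C–D = 9.9
Total via F: 4.2 + 9.9 = 14.1.

14.1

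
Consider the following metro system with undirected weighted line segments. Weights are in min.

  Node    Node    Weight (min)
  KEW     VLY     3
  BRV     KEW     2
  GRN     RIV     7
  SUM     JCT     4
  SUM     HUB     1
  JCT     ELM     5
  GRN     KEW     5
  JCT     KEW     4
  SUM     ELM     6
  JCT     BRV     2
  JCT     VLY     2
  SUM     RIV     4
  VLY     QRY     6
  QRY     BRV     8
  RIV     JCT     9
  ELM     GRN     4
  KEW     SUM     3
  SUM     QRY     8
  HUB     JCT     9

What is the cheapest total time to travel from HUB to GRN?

9 min

Enumerating some paths:
HUB → SUM → JCT → ELM → GRN: 1+4+5+4 = 14
HUB → SUM → RIV → GRN: 1+4+7 = 12
HUB → SUM → ELM → GRN: 1+6+4 = 11
HUB → SUM → KEW → GRN: 1+3+5 = 9
Cheapest is HUB → SUM → KEW → GRN at 9 min.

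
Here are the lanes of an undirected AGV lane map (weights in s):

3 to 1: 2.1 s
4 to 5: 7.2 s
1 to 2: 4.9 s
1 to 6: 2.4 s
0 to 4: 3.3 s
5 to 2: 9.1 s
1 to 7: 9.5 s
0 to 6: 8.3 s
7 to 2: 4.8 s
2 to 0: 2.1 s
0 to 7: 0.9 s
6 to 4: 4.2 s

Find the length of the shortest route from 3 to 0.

9.1 s

Candidate routes:
3 → 1 → 2 → 7 → 0: 2.1+4.9+4.8+0.9 = 12.7
3 → 1 → 2 → 0: 2.1+4.9+2.1 = 9.1
3 → 1 → 7 → 0: 2.1+9.5+0.9 = 12.5
3 → 1 → 6 → 4 → 0: 2.1+2.4+4.2+3.3 = 12
The minimum is 9.1 s via 3 → 1 → 2 → 0.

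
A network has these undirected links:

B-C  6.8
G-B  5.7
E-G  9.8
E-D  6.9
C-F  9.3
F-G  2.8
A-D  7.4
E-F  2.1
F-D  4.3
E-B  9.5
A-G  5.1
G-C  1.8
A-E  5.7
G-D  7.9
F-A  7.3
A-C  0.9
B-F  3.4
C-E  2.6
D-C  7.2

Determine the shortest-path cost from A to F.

Running Dijkstra from A:
A: 0
C: 0.9  (via A)
G: 2.7  (via C)
E: 3.5  (via C)
F: 5.5  (via G)
Shortest route: A–C–G–F = 5.5.

5.5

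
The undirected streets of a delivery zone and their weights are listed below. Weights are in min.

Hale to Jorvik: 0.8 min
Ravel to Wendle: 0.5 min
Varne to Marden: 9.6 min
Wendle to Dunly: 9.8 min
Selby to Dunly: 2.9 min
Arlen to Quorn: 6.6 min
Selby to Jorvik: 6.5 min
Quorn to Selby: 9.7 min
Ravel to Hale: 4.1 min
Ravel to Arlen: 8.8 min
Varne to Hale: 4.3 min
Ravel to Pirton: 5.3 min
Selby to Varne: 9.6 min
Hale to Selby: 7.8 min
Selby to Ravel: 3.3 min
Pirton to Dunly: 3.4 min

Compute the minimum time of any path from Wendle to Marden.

18.5 min

Compare a few routes:
Wendle → Ravel → Selby → Jorvik → Hale → Varne → Marden: 0.5+3.3+6.5+0.8+4.3+9.6 = 25
Wendle → Ravel → Hale → Varne → Marden: 0.5+4.1+4.3+9.6 = 18.5
Wendle → Ravel → Selby → Hale → Varne → Marden: 0.5+3.3+7.8+4.3+9.6 = 25.5
Wendle → Ravel → Selby → Varne → Marden: 0.5+3.3+9.6+9.6 = 23
The minimum is 18.5 min via Wendle → Ravel → Hale → Varne → Marden.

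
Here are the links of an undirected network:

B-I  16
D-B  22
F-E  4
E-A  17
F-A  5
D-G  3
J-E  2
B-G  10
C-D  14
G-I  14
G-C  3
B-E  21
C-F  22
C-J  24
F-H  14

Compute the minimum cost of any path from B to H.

Settle nodes by increasing distance from B:
B: 0
G: 10  (via B)
C: 13  (via G)
D: 13  (via G)
I: 16  (via B)
E: 21  (via B)
J: 23  (via E)
F: 25  (via E)
A: 30  (via F)
H: 39  (via F)
Shortest route: B → E → F → H = 39.

39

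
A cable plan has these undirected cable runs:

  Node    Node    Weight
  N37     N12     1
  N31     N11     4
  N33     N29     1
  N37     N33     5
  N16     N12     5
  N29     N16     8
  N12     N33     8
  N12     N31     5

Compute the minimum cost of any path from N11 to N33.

15

Candidate routes:
N11 - N31 - N12 - N16 - N29 - N33: 4+5+5+8+1 = 23
N11 - N31 - N12 - N37 - N33: 4+5+1+5 = 15
N11 - N31 - N12 - N33: 4+5+8 = 17
Cheapest is N11 - N31 - N12 - N37 - N33 at 15.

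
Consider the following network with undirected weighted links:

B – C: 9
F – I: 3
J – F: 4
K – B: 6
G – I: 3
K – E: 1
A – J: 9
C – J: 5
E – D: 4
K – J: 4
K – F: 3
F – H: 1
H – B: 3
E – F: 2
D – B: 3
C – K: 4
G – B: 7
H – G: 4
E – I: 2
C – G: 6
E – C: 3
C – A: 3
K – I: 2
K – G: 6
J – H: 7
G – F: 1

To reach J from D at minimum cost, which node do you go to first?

Candidate routes:
D–E–K–J: 4+1+4 = 9
D–E–F–J: 4+2+4 = 10
Cheapest is D–E–K–J at 9.
So from D the first move is to E.

E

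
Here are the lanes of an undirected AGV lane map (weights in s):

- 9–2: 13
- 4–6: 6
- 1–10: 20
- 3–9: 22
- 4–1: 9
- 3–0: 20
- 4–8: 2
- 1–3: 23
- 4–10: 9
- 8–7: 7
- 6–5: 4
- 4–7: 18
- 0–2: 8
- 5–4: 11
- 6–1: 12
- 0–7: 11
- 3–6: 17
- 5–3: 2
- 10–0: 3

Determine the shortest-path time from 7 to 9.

32 s

Compare a few routes:
7 → 8 → 4 → 10 → 0 → 2 → 9: 7+2+9+3+8+13 = 42
7 → 0 → 2 → 9: 11+8+13 = 32
The minimum is 32 s via 7 → 0 → 2 → 9.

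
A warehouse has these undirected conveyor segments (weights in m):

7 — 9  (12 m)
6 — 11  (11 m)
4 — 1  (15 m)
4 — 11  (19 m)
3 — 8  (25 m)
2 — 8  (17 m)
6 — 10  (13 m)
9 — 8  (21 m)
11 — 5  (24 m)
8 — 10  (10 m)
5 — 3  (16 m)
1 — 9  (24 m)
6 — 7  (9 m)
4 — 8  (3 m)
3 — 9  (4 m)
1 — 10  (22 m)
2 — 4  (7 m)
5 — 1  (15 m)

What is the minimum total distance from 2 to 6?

Running Dijkstra from 2:
2: 0
4: 7  (via 2)
8: 10  (via 4)
10: 20  (via 8)
1: 22  (via 4)
11: 26  (via 4)
9: 31  (via 8)
6: 33  (via 10)
Shortest route: 2–4–8–10–6 = 33 m.

33 m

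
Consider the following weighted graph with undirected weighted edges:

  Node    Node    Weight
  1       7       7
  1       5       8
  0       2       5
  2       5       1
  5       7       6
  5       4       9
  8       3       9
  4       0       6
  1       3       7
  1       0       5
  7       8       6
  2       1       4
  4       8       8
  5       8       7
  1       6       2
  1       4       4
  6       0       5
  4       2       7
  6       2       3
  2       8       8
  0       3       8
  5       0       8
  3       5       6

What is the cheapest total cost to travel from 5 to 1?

5

Settle nodes by increasing distance from 5:
5: 0
2: 1  (via 5)
6: 4  (via 2)
1: 5  (via 2)
Shortest route: 5 → 2 → 1 = 5.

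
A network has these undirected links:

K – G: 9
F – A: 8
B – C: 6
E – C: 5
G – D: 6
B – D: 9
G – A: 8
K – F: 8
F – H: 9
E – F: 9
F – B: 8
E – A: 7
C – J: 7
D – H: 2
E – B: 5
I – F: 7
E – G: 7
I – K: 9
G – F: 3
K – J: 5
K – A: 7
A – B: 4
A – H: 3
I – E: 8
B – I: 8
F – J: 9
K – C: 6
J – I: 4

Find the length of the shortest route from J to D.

17

Candidate routes:
J → K → A → H → D: 5+7+3+2 = 17
J → I → F → G → D: 4+7+3+6 = 20
J → F → H → D: 9+9+2 = 20
J → F → G → D: 9+3+6 = 18
Cheapest is J → K → A → H → D at 17.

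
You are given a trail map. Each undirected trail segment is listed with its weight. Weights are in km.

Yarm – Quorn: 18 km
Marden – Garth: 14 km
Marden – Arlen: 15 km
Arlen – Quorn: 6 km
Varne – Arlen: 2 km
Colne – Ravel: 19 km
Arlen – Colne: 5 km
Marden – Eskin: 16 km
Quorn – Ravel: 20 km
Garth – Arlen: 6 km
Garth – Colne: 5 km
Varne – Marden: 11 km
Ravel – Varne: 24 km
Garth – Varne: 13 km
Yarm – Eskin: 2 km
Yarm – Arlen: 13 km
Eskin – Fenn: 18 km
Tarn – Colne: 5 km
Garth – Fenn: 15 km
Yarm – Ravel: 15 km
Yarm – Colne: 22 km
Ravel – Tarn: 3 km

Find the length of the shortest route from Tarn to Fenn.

25 km

Running Dijkstra from Tarn:
Tarn: 0
Ravel: 3  (via Tarn)
Colne: 5  (via Tarn)
Arlen: 10  (via Colne)
Garth: 10  (via Colne)
Varne: 12  (via Arlen)
Quorn: 16  (via Arlen)
Yarm: 18  (via Ravel)
Eskin: 20  (via Yarm)
Marden: 23  (via Varne)
Fenn: 25  (via Garth)
Shortest route: Tarn → Colne → Garth → Fenn = 25 km.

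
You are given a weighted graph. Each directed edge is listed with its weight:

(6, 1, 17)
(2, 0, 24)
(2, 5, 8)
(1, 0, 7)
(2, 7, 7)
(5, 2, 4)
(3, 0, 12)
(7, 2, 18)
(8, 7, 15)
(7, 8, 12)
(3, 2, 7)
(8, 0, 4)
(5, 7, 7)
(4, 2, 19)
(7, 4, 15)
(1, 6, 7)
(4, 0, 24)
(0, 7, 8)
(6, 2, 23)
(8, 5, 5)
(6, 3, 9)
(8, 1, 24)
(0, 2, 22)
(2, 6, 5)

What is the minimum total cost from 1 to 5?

31

Enumerating some paths:
1 → 0 → 7 → 8 → 5: 7+8+12+5 = 32
1 → 6 → 3 → 2 → 5: 7+9+7+8 = 31
1 → 0 → 2 → 5: 7+22+8 = 37
The minimum is 31 via 1 → 6 → 3 → 2 → 5.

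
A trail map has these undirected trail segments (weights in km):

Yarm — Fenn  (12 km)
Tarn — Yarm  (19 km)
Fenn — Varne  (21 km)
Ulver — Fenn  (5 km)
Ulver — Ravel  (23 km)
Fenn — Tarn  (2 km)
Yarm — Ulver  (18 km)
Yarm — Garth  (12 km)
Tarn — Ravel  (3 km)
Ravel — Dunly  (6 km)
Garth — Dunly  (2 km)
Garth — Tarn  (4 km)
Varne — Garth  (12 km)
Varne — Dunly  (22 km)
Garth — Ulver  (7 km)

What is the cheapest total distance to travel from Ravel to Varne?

Candidate routes:
Ravel → Tarn → Garth → Varne: 3+4+12 = 19
Ravel → Dunly → Garth → Varne: 6+2+12 = 20
Cheapest is Ravel → Tarn → Garth → Varne at 19 km.

19 km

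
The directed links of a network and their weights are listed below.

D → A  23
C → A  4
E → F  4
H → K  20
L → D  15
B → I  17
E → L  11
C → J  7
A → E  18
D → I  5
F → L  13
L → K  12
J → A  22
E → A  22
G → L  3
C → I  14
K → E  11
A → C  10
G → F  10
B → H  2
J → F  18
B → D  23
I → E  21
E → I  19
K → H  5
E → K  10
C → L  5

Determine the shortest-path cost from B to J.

63

Shortest distances from B:
B: 0
H: 2  (via B)
I: 17  (via B)
K: 22  (via H)
D: 23  (via B)
E: 33  (via K)
F: 37  (via E)
L: 44  (via E)
A: 46  (via D)
C: 56  (via A)
J: 63  (via C)
Shortest route: B → D → A → C → J = 63.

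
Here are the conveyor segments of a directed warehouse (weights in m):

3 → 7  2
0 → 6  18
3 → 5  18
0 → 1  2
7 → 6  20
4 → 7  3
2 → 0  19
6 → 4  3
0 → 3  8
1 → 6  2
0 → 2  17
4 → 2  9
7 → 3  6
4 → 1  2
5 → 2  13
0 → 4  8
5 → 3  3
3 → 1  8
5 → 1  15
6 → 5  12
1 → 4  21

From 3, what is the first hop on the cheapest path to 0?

Enumerating some paths:
3–7–6–4–2–0: 2+20+3+9+19 = 53
3–1–6–4–2–0: 8+2+3+9+19 = 41
3–1–6–5–2–0: 8+2+12+13+19 = 54
3–5–2–0: 18+13+19 = 50
Cheapest is 3–1–6–4–2–0 at 41 m.
So from 3 the first move is to 1.

1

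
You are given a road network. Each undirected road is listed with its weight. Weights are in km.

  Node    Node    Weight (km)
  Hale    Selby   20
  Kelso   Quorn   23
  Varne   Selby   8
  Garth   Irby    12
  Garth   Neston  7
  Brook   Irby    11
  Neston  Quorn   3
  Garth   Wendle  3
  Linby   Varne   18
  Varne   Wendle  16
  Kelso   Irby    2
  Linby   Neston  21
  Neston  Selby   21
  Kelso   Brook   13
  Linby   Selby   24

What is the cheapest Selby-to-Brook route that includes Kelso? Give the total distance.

Shortest Selby→Kelso: Selby → Varne → Wendle → Garth → Irby → Kelso = 41
Shortest Kelso→Brook: Kelso → Brook = 13
Total via Kelso: 41 + 13 = 54 km.

54 km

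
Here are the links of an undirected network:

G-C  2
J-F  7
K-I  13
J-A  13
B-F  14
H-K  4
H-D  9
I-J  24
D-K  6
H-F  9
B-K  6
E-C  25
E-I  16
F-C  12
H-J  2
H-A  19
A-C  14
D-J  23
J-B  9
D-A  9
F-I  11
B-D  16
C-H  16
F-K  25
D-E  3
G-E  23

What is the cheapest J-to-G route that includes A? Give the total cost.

29

Shortest J→A: J → A = 13
Shortest A→G: A → C → G = 16
Total via A: 13 + 16 = 29.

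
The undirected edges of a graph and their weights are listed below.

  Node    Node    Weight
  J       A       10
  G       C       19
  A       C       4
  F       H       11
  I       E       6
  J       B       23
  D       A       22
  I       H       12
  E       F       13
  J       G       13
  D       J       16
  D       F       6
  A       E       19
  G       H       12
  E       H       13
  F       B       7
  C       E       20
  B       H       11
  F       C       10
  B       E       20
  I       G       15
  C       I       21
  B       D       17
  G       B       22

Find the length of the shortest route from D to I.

Candidate routes:
D - F - B - H - I: 6+7+11+12 = 36
D - F - H - I: 6+11+12 = 29
D - F - E - I: 6+13+6 = 25
Cheapest is D - F - E - I at 25.

25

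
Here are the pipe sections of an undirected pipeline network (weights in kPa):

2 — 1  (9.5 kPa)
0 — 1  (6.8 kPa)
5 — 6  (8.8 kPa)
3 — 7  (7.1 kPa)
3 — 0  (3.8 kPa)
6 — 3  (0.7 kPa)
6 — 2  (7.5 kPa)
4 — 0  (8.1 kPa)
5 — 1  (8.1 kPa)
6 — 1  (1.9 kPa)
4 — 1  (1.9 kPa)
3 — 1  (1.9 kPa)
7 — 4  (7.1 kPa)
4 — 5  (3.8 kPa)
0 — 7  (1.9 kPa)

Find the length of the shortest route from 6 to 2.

7.5 kPa

Compare a few routes:
6 - 1 - 2: 1.9+9.5 = 11.4
6 - 2: 7.5 = 7.5
The minimum is 7.5 kPa via 6 - 2.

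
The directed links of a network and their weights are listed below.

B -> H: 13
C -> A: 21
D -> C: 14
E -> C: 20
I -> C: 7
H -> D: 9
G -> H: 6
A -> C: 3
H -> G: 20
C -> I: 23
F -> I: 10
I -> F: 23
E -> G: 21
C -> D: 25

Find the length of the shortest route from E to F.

66

Running Dijkstra from E:
E: 0
C: 20  (via E)
G: 21  (via E)
H: 27  (via G)
D: 36  (via H)
A: 41  (via C)
I: 43  (via C)
F: 66  (via I)
Shortest route: E–C–I–F = 66.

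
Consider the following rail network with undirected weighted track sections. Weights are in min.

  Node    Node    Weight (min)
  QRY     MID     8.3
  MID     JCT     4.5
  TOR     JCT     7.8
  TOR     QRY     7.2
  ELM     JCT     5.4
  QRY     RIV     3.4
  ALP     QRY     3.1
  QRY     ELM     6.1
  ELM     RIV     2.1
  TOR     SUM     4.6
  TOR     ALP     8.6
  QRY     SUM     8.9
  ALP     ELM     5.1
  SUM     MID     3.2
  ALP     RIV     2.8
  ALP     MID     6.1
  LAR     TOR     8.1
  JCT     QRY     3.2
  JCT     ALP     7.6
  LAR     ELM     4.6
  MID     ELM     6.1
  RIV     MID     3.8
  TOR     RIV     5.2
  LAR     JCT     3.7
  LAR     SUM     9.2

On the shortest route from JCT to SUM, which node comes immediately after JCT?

MID

Enumerating some paths:
JCT → LAR → SUM: 3.7+9.2 = 12.9
JCT → MID → SUM: 4.5+3.2 = 7.7
JCT → TOR → SUM: 7.8+4.6 = 12.4
JCT → QRY → SUM: 3.2+8.9 = 12.1
The minimum is 7.7 min via JCT → MID → SUM.
So from JCT the first move is to MID.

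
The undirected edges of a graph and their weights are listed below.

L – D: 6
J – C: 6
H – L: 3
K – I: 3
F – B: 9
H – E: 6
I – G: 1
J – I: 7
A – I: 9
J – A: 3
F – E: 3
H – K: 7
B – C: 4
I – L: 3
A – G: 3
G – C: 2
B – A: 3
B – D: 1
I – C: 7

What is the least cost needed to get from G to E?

Shortest distances from G:
G: 0
I: 1  (via G)
C: 2  (via G)
A: 3  (via G)
K: 4  (via I)
L: 4  (via I)
B: 6  (via C)
J: 6  (via A)
D: 7  (via B)
H: 7  (via L)
E: 13  (via H)
Shortest route: G → I → L → H → E = 13.

13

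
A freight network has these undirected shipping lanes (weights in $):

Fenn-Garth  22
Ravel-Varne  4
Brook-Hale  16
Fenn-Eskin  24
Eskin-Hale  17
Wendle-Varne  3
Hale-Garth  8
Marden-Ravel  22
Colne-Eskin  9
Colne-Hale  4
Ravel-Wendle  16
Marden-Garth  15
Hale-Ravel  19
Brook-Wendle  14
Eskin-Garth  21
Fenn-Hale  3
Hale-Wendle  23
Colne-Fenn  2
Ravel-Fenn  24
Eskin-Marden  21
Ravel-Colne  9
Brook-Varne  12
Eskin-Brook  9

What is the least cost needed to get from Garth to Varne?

Running Dijkstra from Garth:
Garth: 0
Hale: 8  (via Garth)
Fenn: 11  (via Hale)
Colne: 12  (via Hale)
Marden: 15  (via Garth)
Ravel: 21  (via Colne)
Eskin: 21  (via Garth)
Brook: 24  (via Hale)
Varne: 25  (via Ravel)
Shortest route: Garth–Hale–Colne–Ravel–Varne = $25.

$25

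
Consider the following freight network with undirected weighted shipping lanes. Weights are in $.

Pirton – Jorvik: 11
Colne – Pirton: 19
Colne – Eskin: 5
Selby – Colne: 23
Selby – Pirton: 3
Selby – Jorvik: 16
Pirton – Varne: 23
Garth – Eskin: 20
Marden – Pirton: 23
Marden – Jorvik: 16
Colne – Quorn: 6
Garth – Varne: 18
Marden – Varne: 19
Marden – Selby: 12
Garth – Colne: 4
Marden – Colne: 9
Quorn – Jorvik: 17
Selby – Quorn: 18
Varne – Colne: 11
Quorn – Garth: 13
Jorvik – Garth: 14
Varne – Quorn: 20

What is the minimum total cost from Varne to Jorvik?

$29

Compare a few routes:
Varne → Colne → Quorn → Jorvik: 11+6+17 = 34
Varne → Pirton → Jorvik: 23+11 = 34
Varne → Colne → Garth → Jorvik: 11+4+14 = 29
Varne → Garth → Jorvik: 18+14 = 32
Cheapest is Varne → Colne → Garth → Jorvik at $29.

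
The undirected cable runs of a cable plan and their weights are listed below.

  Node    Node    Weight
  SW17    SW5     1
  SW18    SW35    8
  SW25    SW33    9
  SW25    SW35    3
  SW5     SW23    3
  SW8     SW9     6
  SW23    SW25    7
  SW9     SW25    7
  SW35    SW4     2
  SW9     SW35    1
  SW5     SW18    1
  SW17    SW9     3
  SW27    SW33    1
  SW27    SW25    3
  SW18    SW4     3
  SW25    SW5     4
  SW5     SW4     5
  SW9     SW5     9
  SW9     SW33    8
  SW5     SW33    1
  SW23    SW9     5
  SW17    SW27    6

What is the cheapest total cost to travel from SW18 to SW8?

11

Compare a few routes:
SW18 - SW35 - SW9 - SW8: 8+1+6 = 15
SW18 - SW5 - SW4 - SW35 - SW9 - SW8: 1+5+2+1+6 = 15
SW18 - SW5 - SW17 - SW9 - SW8: 1+1+3+6 = 11
SW18 - SW4 - SW35 - SW9 - SW8: 3+2+1+6 = 12
Cheapest is SW18 - SW5 - SW17 - SW9 - SW8 at 11.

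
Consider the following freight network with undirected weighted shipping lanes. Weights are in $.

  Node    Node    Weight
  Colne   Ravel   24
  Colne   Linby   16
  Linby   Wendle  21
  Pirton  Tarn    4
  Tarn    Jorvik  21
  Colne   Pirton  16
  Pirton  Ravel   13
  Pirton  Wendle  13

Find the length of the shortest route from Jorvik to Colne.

Running Dijkstra from Jorvik:
Jorvik: 0
Tarn: 21  (via Jorvik)
Pirton: 25  (via Tarn)
Ravel: 38  (via Pirton)
Wendle: 38  (via Pirton)
Colne: 41  (via Pirton)
Shortest route: Jorvik → Tarn → Pirton → Colne = $41.

$41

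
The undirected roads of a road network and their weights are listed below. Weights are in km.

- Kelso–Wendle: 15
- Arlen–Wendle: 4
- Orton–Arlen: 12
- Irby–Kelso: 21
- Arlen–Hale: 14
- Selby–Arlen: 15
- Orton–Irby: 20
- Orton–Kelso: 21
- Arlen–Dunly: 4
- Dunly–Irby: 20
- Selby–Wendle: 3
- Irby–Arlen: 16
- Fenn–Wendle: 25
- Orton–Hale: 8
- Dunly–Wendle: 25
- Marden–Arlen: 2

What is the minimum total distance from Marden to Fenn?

Shortest distances from Marden:
Marden: 0
Arlen: 2  (via Marden)
Wendle: 6  (via Arlen)
Dunly: 6  (via Arlen)
Selby: 9  (via Wendle)
Orton: 14  (via Arlen)
Hale: 16  (via Arlen)
Irby: 18  (via Arlen)
Kelso: 21  (via Wendle)
Fenn: 31  (via Wendle)
Shortest route: Marden–Arlen–Wendle–Fenn = 31 km.

31 km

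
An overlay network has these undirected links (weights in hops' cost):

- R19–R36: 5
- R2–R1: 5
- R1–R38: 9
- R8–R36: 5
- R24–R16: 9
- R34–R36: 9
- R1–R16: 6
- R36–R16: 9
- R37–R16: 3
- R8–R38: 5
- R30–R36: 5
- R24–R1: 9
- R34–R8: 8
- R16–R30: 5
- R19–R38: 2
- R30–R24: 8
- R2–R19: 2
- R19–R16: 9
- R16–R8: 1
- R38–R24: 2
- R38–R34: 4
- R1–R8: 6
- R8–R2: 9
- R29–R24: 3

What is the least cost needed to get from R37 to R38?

9 hops' cost

Candidate routes:
R37–R16–R8–R34–R38: 3+1+8+4 = 16
R37–R16–R24–R38: 3+9+2 = 14
R37–R16–R19–R38: 3+9+2 = 14
R37–R16–R8–R38: 3+1+5 = 9
The minimum is 9 hops' cost via R37–R16–R8–R38.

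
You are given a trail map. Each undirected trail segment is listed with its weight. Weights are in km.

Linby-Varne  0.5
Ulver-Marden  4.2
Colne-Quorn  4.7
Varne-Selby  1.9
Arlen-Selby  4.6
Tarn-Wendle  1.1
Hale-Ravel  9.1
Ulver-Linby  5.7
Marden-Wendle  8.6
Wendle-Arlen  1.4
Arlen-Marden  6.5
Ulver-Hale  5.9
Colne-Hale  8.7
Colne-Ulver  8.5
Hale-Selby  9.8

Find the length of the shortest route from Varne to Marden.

Settle nodes by increasing distance from Varne:
Varne: 0
Linby: 0.5  (via Varne)
Selby: 1.9  (via Varne)
Ulver: 6.2  (via Linby)
Arlen: 6.5  (via Selby)
Wendle: 7.9  (via Arlen)
Tarn: 9  (via Wendle)
Marden: 10.4  (via Ulver)
Shortest route: Varne → Linby → Ulver → Marden = 10.4 km.

10.4 km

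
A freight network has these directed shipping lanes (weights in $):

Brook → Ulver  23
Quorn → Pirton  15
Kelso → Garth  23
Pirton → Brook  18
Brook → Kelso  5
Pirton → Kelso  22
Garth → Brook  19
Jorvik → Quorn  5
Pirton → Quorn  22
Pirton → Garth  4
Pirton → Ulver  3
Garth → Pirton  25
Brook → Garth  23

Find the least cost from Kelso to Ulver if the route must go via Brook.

Best Kelso to Brook: Kelso → Garth → Brook costing 42
Best Brook to Ulver: Brook → Ulver costing 23
Total via Brook: 42 + 23 = $65.

$65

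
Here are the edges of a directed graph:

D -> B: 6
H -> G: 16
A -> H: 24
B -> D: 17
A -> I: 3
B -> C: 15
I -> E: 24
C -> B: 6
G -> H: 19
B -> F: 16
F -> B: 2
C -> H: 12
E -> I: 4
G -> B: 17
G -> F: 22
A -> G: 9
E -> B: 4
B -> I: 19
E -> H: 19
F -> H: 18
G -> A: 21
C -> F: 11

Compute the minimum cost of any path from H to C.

48

Settle nodes by increasing distance from H:
H: 0
G: 16  (via H)
B: 33  (via G)
A: 37  (via G)
F: 38  (via G)
I: 40  (via A)
C: 48  (via B)
Shortest route: H → G → B → C = 48.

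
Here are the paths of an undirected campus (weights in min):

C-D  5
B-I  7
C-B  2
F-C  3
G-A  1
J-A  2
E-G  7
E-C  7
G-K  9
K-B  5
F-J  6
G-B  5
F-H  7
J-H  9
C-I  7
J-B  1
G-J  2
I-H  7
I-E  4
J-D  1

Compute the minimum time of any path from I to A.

10 min

Compare a few routes:
I → B → J → A: 7+1+2 = 10
I → E → G → A: 4+7+1 = 12
I → C → B → J → A: 7+2+1+2 = 12
I → B → J → G → A: 7+1+2+1 = 11
Cheapest is I → B → J → A at 10 min.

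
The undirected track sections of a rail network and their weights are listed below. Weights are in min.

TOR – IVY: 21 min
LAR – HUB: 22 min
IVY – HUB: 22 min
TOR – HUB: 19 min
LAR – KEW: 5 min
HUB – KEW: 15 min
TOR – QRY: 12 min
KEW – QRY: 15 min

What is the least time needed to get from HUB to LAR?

20 min

Compare a few routes:
HUB–KEW–LAR: 15+5 = 20
HUB–LAR: 22 = 22
Cheapest is HUB–KEW–LAR at 20 min.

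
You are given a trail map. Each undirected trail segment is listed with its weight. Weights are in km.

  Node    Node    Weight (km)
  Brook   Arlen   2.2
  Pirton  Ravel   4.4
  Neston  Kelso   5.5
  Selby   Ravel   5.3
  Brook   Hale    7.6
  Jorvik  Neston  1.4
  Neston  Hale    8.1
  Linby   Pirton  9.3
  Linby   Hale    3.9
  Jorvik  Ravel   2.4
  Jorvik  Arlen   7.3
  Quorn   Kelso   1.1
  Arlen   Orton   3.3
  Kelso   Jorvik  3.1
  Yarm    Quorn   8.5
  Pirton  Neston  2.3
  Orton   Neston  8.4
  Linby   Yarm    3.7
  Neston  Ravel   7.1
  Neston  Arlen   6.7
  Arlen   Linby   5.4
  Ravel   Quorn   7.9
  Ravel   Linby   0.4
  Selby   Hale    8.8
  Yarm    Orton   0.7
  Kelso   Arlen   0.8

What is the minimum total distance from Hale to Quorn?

Enumerating some paths:
Hale → Linby → Arlen → Kelso → Quorn: 3.9+5.4+0.8+1.1 = 11.2
Hale → Linby → Ravel → Jorvik → Kelso → Quorn: 3.9+0.4+2.4+3.1+1.1 = 10.9
Hale → Brook → Arlen → Kelso → Quorn: 7.6+2.2+0.8+1.1 = 11.7
Cheapest is Hale → Linby → Ravel → Jorvik → Kelso → Quorn at 10.9 km.

10.9 km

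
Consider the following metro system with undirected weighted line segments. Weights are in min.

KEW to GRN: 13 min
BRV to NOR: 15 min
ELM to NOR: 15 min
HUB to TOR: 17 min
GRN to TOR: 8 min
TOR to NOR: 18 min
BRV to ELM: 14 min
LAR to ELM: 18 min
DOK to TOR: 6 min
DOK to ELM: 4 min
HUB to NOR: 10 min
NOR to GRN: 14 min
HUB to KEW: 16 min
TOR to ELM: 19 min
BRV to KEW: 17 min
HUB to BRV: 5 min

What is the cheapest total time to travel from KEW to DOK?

27 min

Compare a few routes:
KEW - BRV - ELM - DOK: 17+14+4 = 35
KEW - HUB - TOR - DOK: 16+17+6 = 39
KEW - GRN - TOR - DOK: 13+8+6 = 27
Cheapest is KEW - GRN - TOR - DOK at 27 min.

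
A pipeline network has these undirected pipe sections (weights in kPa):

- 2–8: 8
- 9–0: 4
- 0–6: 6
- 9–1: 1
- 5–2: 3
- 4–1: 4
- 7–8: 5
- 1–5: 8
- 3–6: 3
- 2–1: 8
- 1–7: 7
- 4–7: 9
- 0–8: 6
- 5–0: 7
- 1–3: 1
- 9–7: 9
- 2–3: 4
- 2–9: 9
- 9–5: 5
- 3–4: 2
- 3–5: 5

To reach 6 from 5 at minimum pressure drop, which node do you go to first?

3

Enumerating some paths:
5 → 9 → 1 → 3 → 6: 5+1+1+3 = 10
5 → 3 → 6: 5+3 = 8
5 → 1 → 3 → 6: 8+1+3 = 12
5 → 2 → 3 → 6: 3+4+3 = 10
Cheapest is 5 → 3 → 6 at 8 kPa.
So from 5 the first move is to 3.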